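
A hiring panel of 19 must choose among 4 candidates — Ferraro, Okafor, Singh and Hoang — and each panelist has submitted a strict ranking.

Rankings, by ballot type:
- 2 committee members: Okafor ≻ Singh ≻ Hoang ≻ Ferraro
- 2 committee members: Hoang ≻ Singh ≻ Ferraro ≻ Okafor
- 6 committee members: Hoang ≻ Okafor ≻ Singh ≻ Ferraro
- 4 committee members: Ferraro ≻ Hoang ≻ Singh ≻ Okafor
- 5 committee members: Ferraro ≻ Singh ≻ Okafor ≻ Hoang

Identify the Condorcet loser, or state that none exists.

Okafor

Pairwise majorities:
Ferraro–Okafor: Ferraro 11–8.
Ferraro vs Singh: Ferraro preferred on 4+5 = 9 ballots; Singh wins 10–9.
Ferraro vs Hoang: Hoang wins 10–9.
Okafor vs Singh: Okafor preferred on 2+6 = 8 ballots; Singh wins 11–8.
Okafor–Hoang: Hoang 12–7.
Singh–Hoang: Hoang 12–7.
Okafor loses to every other candidate — it is the Condorcet loser.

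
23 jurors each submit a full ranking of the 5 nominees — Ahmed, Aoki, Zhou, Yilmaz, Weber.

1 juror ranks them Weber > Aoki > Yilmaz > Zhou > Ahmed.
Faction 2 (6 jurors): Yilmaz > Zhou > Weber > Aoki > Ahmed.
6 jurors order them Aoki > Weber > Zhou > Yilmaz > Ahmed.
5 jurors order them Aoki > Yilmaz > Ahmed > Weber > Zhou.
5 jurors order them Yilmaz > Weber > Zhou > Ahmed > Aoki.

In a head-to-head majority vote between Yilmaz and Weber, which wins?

Ballots ranking Yilmaz above Weber: 6 + 5 + 5 = 16.
Ballots ranking Weber above Yilmaz: 23 − 16 = 7.
Yilmaz wins the head-to-head 16–7.

Yilmaz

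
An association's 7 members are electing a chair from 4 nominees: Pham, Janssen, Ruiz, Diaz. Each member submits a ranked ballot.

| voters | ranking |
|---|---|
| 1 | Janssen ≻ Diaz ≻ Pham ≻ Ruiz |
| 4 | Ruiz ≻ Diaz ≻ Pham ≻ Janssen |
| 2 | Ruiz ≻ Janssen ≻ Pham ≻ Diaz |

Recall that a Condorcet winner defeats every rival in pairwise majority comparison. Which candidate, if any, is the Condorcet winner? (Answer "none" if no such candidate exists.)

Pairwise majorities:
Pham vs Janssen: 4 for Pham, 3 for Janssen — Pham by 4–3.
Pham vs Ruiz: Pham preferred on 1 ballot; Ruiz wins 6–1.
Pham vs Diaz: 2 to 5, Diaz.
Janssen vs Ruiz: 1 for Janssen, 6 for Ruiz — Ruiz by 6–1.
Janssen vs Diaz: 1+2 = 3 for Janssen, 4 for Diaz — Diaz by 4–3.
Ruiz vs Diaz: 6 to 1, Ruiz.
Ruiz wins every pairwise contest, so Ruiz is the Condorcet winner.

Ruiz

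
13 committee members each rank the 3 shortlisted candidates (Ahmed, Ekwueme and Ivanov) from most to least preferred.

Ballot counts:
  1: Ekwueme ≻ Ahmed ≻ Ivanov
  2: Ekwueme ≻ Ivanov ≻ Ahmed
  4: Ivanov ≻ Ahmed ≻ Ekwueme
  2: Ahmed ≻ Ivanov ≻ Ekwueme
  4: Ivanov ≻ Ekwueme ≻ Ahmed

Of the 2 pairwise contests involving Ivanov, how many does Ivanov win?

2

Ivanov against each rival (13 committee members):
Ivanov vs Ahmed: 10 to 3, Ivanov.
Ivanov vs Ekwueme: 10 to 3, Ivanov.
Ivanov beats Ahmed, Ekwueme — 2 pairwise wins.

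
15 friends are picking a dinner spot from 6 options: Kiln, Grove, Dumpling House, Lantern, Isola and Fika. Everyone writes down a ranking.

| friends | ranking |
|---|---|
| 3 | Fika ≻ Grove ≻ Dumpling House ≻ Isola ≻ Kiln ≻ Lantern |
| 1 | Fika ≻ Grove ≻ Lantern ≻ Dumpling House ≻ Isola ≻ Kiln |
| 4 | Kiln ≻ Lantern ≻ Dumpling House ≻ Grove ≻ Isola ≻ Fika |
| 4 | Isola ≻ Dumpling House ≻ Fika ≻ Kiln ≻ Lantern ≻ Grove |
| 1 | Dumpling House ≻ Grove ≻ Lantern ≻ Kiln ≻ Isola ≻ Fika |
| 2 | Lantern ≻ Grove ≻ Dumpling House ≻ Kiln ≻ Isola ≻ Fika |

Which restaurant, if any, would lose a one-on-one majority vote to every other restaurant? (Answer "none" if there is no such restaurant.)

none

Pairwise majorities:
Kiln–Grove: Kiln 8–7.
Kiln vs Dumpling House: Kiln preferred on 4 ballots; Dumpling House wins 11–4.
Kiln vs Lantern: 3+4+4 = 11 for Kiln, 4 for Lantern — Kiln by 11–4.
Kiln vs Isola: Kiln is ranked higher on 4+1+2 = 7 ballots, Isola on 8. Isola wins 8–7.
Kiln vs Fika: 4+1+2 = 7 for Kiln, 8 for Fika — Fika by 8–7.
Grove vs Dumpling House: Dumpling House, 9–6.
Grove vs Lantern: Grove is ranked higher on 3+1+1 = 5 ballots, Lantern on 10. Lantern wins 10–5.
Grove vs Isola: Grove preferred on 3+1+4+1+2 = 11 ballots; Grove wins 11–4.
Grove vs Fika: Grove preferred on 4+1+2 = 7 ballots; Fika wins 8–7.
Dumpling House vs Lantern: 8 to 7, Dumpling House.
Dumpling House vs Isola: 3+1+4+1+2 = 11 for Dumpling House, 4 for Isola — Dumpling House by 11–4.
Dumpling House vs Fika: Dumpling House wins 11–4.
Lantern–Isola: Lantern 8–7.
Lantern vs Fika: Fika, 8–7.
Isola vs Fika: Isola, 11–4.
Every restaurant wins at least one matchup (Kiln beats Grove; Grove beats Isola; Dumpling House beats Kiln; Lantern beats Grove; Isola beats Kiln; Fika beats Kiln), so there is no Condorcet loser.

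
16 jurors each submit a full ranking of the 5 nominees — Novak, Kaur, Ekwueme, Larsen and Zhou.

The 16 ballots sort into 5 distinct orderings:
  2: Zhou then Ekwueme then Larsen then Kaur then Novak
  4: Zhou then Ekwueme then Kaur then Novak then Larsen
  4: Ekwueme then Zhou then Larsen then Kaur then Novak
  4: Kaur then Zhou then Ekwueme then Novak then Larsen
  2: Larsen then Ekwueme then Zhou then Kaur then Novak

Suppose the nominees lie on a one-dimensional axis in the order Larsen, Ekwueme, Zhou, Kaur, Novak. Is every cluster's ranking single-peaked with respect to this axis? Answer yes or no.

Axis positions: Larsen=1, Ekwueme=2, Zhou=3, Kaur=4, Novak=5.
Cluster 1 (peak Zhou at position 3): ranking walks positions 3-2-1-4-5, expanding outward from the peak — single-peaked.
Cluster 2 (peak Zhou at position 3): ranking walks positions 3-2-4-5-1, expanding outward from the peak — single-peaked.
Cluster 3 (peak Ekwueme at position 2): ranking walks positions 2-3-1-4-5, expanding outward from the peak — single-peaked.
Cluster 4 (peak Kaur at position 4): ranking walks positions 4-3-2-5-1, expanding outward from the peak — single-peaked.
Cluster 5 (peak Larsen at position 1): ranking walks positions 1-2-3-4-5, expanding outward from the peak — single-peaked.
Every ranking is single-peaked on this axis.

yes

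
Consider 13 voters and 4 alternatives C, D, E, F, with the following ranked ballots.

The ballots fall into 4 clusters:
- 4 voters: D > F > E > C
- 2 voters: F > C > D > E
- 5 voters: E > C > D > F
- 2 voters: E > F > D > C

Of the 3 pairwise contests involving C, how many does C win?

C against each rival (13 voters):
C vs D: C, 7–6.
C vs E: 2 for C, 11 for E — E by 11–2.
C vs F: 5 to 8, F.
C beats D; loses to E, F — 1 pairwise win.

1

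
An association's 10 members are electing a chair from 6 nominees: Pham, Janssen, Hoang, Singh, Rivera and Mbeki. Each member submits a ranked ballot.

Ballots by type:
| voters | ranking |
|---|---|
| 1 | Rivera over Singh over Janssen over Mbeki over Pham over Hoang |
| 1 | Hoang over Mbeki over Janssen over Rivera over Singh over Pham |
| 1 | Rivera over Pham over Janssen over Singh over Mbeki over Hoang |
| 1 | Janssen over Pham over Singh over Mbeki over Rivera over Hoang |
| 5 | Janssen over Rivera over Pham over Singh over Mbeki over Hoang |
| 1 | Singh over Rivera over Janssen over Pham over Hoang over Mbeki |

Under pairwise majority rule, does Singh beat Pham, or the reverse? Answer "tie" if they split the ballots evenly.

Ballots ranking Singh above Pham: 1 + 1 + 1 = 3.
Ballots ranking Pham above Singh: 10 − 3 = 7.
Pham wins the head-to-head 7–3.

Pham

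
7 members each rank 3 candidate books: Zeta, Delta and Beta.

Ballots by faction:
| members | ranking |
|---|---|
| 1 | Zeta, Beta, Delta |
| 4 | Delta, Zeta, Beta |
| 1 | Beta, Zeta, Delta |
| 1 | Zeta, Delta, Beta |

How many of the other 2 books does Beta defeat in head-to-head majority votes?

Beta against each rival (7 members):
Beta vs Zeta: Beta is ranked higher on 1 ballot, Zeta on 6. Zeta wins 6–1.
Beta vs Delta: Delta, 5–2.
Beta beats no one; loses to Zeta, Delta — 0 pairwise wins.

0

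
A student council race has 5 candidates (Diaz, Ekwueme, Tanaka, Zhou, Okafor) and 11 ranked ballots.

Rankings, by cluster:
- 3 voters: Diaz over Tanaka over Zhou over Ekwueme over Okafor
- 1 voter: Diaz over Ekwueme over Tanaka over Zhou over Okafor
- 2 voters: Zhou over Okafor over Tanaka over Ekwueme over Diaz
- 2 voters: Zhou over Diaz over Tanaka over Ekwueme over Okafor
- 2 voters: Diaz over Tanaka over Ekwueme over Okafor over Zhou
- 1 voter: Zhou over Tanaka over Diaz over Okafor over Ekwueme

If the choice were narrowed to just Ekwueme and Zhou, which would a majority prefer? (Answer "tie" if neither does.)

Ballots ranking Ekwueme above Zhou: 1 + 2 = 3.
Ballots ranking Zhou above Ekwueme: 11 − 3 = 8.
Zhou wins the head-to-head 8–3.

Zhou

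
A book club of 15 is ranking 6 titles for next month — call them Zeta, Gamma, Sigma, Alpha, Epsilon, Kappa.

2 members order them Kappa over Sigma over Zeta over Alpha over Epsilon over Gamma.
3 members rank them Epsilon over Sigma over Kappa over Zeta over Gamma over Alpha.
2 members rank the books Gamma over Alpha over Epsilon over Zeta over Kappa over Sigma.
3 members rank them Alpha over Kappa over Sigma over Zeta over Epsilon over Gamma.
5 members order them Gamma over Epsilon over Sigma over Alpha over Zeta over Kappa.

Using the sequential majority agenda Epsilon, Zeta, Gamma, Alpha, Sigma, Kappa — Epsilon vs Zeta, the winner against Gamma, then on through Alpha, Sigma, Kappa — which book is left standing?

Epsilon

Round 1: Epsilon vs Zeta — 10–5, Epsilon advances.
Round 2: Epsilon vs Gamma — 8–7, Epsilon advances.
Round 3: Epsilon vs Alpha — 8–7, Epsilon advances.
Round 4: Epsilon vs Sigma — 10–5, Epsilon advances.
Round 5: Epsilon vs Kappa — 10–5, Epsilon advances.
Epsilon survives the agenda.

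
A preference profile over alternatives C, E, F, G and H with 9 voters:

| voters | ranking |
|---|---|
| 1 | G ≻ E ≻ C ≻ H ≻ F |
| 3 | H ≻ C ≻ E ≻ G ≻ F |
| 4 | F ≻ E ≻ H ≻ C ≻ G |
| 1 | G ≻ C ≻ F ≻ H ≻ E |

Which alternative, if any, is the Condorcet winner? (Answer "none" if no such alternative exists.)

none

Head-to-head results (9 voters):
C vs E: E, 5–4.
C vs F: C wins 5–4.
C–G: C 7–2.
C vs H: H, 7–2.
E vs F: F, 5–4.
E–G: E 7–2.
E–H: E 5–4.
F–G: G 5–4.
F vs H: F wins 5–4.
G vs H: H, 7–2.
Each alternative drops at least one matchup (C loses to E; E loses to F; F loses to C; G loses to C; H loses to E); the cycle C beats F beats E beats C rules out a Condorcet winner.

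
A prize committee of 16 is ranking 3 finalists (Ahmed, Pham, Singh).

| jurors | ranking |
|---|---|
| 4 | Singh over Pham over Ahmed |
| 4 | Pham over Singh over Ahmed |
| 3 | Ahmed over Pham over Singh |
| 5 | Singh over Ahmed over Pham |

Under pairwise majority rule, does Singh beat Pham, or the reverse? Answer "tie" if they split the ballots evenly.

Ballots ranking Singh above Pham: 4 + 5 = 9.
Ballots ranking Pham above Singh: 16 − 9 = 7.
Singh wins the head-to-head 9–7.

Singh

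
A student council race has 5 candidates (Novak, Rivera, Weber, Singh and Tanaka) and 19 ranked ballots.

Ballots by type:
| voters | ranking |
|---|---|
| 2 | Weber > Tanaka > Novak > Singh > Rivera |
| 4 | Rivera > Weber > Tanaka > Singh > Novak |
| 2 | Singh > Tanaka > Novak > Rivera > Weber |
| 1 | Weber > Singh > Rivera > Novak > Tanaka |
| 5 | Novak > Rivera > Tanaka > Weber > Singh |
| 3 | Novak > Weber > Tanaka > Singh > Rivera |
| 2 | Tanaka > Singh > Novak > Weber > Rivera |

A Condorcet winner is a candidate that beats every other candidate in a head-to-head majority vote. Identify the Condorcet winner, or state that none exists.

Check each pair by majority over 19 ballots:
Novak vs Rivera: Novak wins 14–5.
Novak vs Weber: Novak, 12–7.
Novak vs Singh: Novak, 10–9.
Novak–Tanaka: Tanaka 10–9.
Rivera–Weber: Rivera 11–8.
Rivera vs Singh: Singh, 10–9.
Rivera vs Tanaka: Rivera is ranked higher on 4+1+5 = 10 ballots, Tanaka on 9. Rivera wins 10–9.
Weber vs Singh: Weber wins 15–4.
Weber vs Tanaka: Weber wins 10–9.
Singh–Tanaka: Tanaka 16–3.
Every candidate loses at least once (Novak loses to Tanaka; Rivera loses to Novak; Weber loses to Novak; Singh loses to Novak; Tanaka loses to Rivera). The majority relation contains the cycle Novak > Rivera > Tanaka > Novak, so there is no Condorcet winner.

none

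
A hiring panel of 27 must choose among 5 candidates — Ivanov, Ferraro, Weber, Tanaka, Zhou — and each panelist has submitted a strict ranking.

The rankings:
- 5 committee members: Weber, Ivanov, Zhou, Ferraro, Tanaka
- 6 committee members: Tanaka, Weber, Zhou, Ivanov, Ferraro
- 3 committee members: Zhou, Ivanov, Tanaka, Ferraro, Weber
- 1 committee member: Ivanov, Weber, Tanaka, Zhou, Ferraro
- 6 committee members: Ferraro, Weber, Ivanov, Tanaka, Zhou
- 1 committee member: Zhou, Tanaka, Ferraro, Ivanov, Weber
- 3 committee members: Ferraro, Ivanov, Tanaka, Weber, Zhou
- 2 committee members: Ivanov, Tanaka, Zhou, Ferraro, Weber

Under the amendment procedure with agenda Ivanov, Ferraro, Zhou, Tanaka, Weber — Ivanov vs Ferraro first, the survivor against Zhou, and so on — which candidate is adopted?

Weber

Round 1: Ivanov vs Ferraro — 17–10, Ivanov advances.
Round 2: Ivanov vs Zhou — 17–10, Ivanov advances.
Round 3: Ivanov vs Tanaka — 20–7, Ivanov advances.
Round 4: Ivanov vs Weber — 10–17, Weber advances.
Weber survives the agenda.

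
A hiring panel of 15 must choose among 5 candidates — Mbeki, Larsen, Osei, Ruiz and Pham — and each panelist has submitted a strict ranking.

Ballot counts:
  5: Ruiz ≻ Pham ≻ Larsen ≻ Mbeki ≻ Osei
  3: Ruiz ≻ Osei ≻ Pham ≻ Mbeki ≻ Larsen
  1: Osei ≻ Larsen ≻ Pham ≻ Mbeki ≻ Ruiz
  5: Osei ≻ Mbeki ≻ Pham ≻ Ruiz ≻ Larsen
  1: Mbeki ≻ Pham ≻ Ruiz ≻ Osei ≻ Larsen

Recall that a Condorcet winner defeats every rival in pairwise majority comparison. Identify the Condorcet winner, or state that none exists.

Ruiz

Check each pair by majority over 15 ballots:
Mbeki vs Larsen: Mbeki preferred on 3+5+1 = 9 ballots; Mbeki wins 9–6.
Mbeki vs Osei: Mbeki is ranked higher on 5+1 = 6 ballots, Osei on 9. Osei wins 9–6.
Mbeki vs Ruiz: 1+5+1 = 7 for Mbeki, 8 for Ruiz — Ruiz by 8–7.
Mbeki vs Pham: 6 to 9, Pham.
Larsen vs Osei: 5 for Larsen, 10 for Osei — Osei by 10–5.
Larsen vs Ruiz: Larsen preferred on 1 ballot; Ruiz wins 14–1.
Larsen vs Pham: Larsen is ranked higher on 1 ballot, Pham on 14. Pham wins 14–1.
Osei vs Ruiz: 6 to 9, Ruiz.
Osei vs Pham: 3+1+5 = 9 for Osei, 6 for Pham — Osei by 9–6.
Ruiz vs Pham: Ruiz preferred on 5+3 = 8 ballots; Ruiz wins 8–7.
Only Ruiz has no losses; Ruiz is the Condorcet winner.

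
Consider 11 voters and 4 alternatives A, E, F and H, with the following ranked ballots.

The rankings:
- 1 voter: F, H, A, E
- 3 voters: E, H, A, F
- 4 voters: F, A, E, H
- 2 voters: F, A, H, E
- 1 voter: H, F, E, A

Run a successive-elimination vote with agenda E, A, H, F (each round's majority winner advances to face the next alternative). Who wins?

Round 1: E vs A — 4–7, A advances.
Round 2: A vs H — 6–5, A advances.
Round 3: A vs F — 3–8, F advances.
The agenda winner is F.

F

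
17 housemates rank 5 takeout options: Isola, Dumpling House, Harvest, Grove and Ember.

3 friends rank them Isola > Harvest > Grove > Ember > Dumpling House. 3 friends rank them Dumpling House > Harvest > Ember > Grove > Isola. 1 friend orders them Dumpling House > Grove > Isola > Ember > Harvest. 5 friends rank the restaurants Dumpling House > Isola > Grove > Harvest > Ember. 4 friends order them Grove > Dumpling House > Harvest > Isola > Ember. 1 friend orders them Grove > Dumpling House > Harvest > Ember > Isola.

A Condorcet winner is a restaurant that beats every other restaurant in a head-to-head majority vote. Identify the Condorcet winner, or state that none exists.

Check each pair by majority over 17 ballots:
Isola vs Dumpling House: Dumpling House, 14–3.
Isola vs Harvest: Isola, 9–8.
Isola vs Grove: Grove, 9–8.
Isola–Ember: Isola 13–4.
Dumpling House vs Harvest: Dumpling House wins 14–3.
Dumpling House vs Grove: Dumpling House, 9–8.
Dumpling House–Ember: Dumpling House 14–3.
Harvest–Grove: Grove 11–6.
Harvest vs Ember: Harvest, 16–1.
Grove vs Ember: Grove wins 14–3.
Dumpling House defeats every rival head-to-head and is the Condorcet winner.

Dumpling House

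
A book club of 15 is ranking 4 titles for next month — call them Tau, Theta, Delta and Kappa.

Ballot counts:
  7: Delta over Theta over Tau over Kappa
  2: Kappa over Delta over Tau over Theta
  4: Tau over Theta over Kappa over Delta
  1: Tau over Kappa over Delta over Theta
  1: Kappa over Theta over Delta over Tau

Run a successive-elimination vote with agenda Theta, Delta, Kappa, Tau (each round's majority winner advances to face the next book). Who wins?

Round 1: Theta vs Delta — 5–10, Delta advances.
Round 2: Delta vs Kappa — 7–8, Kappa advances.
Round 3: Kappa vs Tau — 3–12, Tau advances.
The agenda winner is Tau.

Tau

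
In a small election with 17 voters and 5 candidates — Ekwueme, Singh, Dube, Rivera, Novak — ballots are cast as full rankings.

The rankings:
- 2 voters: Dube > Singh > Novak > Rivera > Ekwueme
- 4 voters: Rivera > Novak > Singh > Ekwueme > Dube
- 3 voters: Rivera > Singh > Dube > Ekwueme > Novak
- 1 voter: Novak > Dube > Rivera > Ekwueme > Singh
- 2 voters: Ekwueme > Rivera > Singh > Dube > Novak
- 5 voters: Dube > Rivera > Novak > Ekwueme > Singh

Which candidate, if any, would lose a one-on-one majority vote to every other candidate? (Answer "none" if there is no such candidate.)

Ekwueme

Pairwise majorities:
Ekwueme vs Singh: Ekwueme is ranked higher on 1+2+5 = 8 ballots, Singh on 9. Singh wins 9–8.
Ekwueme vs Dube: 6 to 11, Dube.
Ekwueme vs Rivera: 2 for Ekwueme, 15 for Rivera — Rivera by 15–2.
Ekwueme vs Novak: Ekwueme is ranked higher on 3+2 = 5 ballots, Novak on 12. Novak wins 12–5.
Singh vs Dube: Singh is ranked higher on 4+3+2 = 9 ballots, Dube on 8. Singh wins 9–8.
Singh vs Rivera: Rivera wins 15–2.
Singh–Novak: Novak 10–7.
Dube vs Rivera: Rivera, 9–8.
Dube–Novak: Dube 12–5.
Rivera vs Novak: 14 to 3, Rivera.
Ekwueme loses to every other candidate — it is the Condorcet loser.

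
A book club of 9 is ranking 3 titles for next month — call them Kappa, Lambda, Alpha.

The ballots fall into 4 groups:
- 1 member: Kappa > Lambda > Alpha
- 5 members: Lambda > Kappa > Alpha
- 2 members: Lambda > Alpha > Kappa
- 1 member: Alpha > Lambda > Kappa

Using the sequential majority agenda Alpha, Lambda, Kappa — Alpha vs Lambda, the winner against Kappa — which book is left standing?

Lambda

Round 1: Alpha vs Lambda — 1–8, Lambda advances.
Round 2: Lambda vs Kappa — 8–1, Lambda advances.
The agenda winner is Lambda.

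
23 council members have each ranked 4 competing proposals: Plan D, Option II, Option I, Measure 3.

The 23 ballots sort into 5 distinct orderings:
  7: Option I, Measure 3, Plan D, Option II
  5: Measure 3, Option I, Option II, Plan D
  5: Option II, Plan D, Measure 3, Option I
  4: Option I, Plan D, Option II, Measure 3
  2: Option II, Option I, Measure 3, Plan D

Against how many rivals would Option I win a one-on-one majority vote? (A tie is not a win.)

Option I against each rival (23 council members):
Option I vs Plan D: Option I wins 18–5.
Option I–Option II: Option I 16–7.
Option I vs Measure 3: 7+4+2 = 13 for Option I, 10 for Measure 3 — Option I by 13–10.
Option I beats Plan D, Option II, Measure 3 — 3 pairwise wins.

3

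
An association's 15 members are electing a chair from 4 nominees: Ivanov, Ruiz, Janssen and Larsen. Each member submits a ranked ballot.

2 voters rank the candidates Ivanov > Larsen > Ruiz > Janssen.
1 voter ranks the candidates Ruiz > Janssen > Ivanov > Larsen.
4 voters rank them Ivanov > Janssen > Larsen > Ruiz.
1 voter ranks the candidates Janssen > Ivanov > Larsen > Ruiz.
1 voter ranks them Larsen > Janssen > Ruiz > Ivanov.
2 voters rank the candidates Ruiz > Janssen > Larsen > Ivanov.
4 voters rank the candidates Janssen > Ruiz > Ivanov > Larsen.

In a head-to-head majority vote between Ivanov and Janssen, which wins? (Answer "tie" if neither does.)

Ballots ranking Ivanov above Janssen: 2 + 4 = 6.
Ballots ranking Janssen above Ivanov: 15 − 6 = 9.
Janssen wins the head-to-head 9–6.

Janssen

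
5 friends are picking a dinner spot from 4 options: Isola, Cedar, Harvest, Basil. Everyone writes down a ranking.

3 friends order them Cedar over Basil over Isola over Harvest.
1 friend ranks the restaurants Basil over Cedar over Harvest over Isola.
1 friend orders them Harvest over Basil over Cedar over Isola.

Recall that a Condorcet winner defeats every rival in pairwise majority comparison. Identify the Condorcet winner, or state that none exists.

Cedar

Check each pair by majority over 5 ballots:
Isola vs Cedar: 0 for Isola, 5 for Cedar — Cedar by 5–0.
Isola vs Harvest: 3 to 2, Isola.
Isola vs Basil: 0 for Isola, 5 for Basil — Basil by 5–0.
Cedar vs Harvest: 3+1 = 4 for Cedar, 1 for Harvest — Cedar by 4–1.
Cedar vs Basil: 3 to 2, Cedar.
Harvest vs Basil: Harvest is ranked higher on 1 ballot, Basil on 4. Basil wins 4–1.
Only Cedar has no losses; Cedar is the Condorcet winner.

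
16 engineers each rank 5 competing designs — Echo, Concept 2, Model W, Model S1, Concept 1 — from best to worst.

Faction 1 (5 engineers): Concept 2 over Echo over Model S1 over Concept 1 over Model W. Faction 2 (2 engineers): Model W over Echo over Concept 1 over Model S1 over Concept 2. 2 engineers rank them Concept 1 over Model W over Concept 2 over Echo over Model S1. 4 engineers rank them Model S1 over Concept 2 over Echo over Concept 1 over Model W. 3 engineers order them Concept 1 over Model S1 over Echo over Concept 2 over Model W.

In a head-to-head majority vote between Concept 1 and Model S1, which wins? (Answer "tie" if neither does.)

Model S1

Ballots ranking Concept 1 above Model S1: 2 + 2 + 3 = 7.
Ballots ranking Model S1 above Concept 1: 16 − 7 = 9.
Model S1 wins the head-to-head 9–7.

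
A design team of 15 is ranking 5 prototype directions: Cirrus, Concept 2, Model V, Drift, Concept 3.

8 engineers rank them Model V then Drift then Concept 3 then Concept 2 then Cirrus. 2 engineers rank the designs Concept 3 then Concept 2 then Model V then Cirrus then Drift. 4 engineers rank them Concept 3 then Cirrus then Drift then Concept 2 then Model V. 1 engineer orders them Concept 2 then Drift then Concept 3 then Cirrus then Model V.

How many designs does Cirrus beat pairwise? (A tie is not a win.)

Cirrus against each rival (15 engineers):
Cirrus vs Concept 2: 4 to 11, Concept 2.
Cirrus–Model V: Model V 10–5.
Cirrus vs Drift: 2+4 = 6 for Cirrus, 9 for Drift — Drift by 9–6.
Cirrus vs Concept 3: Concept 3 wins 15–0.
Cirrus beats no one; loses to Concept 2, Model V, Drift, Concept 3 — 0 pairwise wins.

0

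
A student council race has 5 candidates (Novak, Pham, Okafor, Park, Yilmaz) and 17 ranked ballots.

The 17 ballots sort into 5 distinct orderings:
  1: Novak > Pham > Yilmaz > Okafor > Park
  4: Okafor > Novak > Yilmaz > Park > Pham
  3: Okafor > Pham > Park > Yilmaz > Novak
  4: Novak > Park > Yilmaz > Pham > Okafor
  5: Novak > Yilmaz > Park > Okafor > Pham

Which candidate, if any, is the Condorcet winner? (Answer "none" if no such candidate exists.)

Check each pair by majority over 17 ballots:
Novak–Pham: Novak 14–3.
Novak vs Okafor: Novak wins 10–7.
Novak vs Park: Novak wins 14–3.
Novak–Yilmaz: Novak 14–3.
Pham vs Okafor: Okafor wins 12–5.
Pham–Park: Park 13–4.
Pham vs Yilmaz: Yilmaz wins 13–4.
Okafor vs Park: Park wins 9–8.
Okafor vs Yilmaz: Yilmaz wins 10–7.
Park vs Yilmaz: Yilmaz wins 10–7.
Novak wins every pairwise contest, so Novak is the Condorcet winner.

Novak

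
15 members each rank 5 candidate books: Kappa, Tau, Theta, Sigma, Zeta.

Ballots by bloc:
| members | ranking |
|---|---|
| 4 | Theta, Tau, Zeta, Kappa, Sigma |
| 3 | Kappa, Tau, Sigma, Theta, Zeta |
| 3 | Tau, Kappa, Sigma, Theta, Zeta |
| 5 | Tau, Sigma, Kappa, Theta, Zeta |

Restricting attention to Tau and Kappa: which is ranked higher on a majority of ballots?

Ballots ranking Tau above Kappa: 4 + 3 + 5 = 12.
Ballots ranking Kappa above Tau: 15 − 12 = 3.
Tau wins the head-to-head 12–3.

Tau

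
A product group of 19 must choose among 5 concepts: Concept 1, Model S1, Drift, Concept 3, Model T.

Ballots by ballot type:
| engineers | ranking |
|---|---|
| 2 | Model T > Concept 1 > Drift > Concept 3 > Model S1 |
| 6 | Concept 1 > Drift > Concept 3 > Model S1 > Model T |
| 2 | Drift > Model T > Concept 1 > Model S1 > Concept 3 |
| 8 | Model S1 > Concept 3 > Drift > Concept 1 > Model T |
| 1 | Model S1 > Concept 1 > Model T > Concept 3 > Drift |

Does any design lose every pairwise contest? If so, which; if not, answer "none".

Model T

Head-to-head results (19 engineers):
Concept 1 vs Model S1: Concept 1 is ranked higher on 2+6+2 = 10 ballots, Model S1 on 9. Concept 1 wins 10–9.
Concept 1 vs Drift: Drift, 10–9.
Concept 1 vs Concept 3: Concept 1 is ranked higher on 2+6+2+1 = 11 ballots, Concept 3 on 8. Concept 1 wins 11–8.
Concept 1–Model T: Concept 1 15–4.
Model S1 vs Drift: Drift wins 10–9.
Model S1 vs Concept 3: Model S1 preferred on 2+8+1 = 11 ballots; Model S1 wins 11–8.
Model S1 vs Model T: Model S1 is ranked higher on 6+8+1 = 15 ballots, Model T on 4. Model S1 wins 15–4.
Drift–Concept 3: Drift 10–9.
Drift vs Model T: Drift, 16–3.
Concept 3 vs Model T: 14 to 5, Concept 3.
Model T loses to every other design — it is the Condorcet loser.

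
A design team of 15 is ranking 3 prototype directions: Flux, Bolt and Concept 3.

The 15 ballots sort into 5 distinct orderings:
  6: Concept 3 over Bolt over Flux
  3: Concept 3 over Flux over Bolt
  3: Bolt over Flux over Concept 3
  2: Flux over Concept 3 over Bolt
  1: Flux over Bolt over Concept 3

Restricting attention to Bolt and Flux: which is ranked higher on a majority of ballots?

Ballots ranking Bolt above Flux: 6 + 3 = 9.
Ballots ranking Flux above Bolt: 15 − 9 = 6.
Bolt wins the head-to-head 9–6.

Bolt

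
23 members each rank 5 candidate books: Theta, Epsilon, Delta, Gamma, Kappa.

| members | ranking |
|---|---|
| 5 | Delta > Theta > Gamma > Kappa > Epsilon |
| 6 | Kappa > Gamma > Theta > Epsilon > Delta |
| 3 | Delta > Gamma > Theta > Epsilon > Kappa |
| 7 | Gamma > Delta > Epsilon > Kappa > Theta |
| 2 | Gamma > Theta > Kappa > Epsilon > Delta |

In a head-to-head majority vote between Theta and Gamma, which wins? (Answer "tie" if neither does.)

Ballots ranking Theta above Gamma: 5.
Ballots ranking Gamma above Theta: 23 − 5 = 18.
Gamma wins the head-to-head 18–5.

Gamma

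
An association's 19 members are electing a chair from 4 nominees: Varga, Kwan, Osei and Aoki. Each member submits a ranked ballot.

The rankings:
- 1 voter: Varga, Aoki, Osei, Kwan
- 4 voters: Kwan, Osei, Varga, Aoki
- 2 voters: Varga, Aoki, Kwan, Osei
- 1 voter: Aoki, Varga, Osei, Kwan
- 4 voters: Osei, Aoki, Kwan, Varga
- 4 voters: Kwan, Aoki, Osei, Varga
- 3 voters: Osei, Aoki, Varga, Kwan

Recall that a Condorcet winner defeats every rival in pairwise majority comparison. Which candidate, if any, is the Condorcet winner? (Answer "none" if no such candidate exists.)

none

Head-to-head results (19 voters):
Varga vs Kwan: Varga is ranked higher on 1+2+1+3 = 7 ballots, Kwan on 12. Kwan wins 12–7.
Varga vs Osei: Varga preferred on 1+2+1 = 4 ballots; Osei wins 15–4.
Varga vs Aoki: 1+4+2 = 7 for Varga, 12 for Aoki — Aoki by 12–7.
Kwan vs Osei: 10 to 9, Kwan.
Kwan vs Aoki: Kwan preferred on 4+4 = 8 ballots; Aoki wins 11–8.
Osei vs Aoki: 11 to 8, Osei.
Every candidate loses at least once (Varga loses to Kwan; Kwan loses to Aoki; Osei loses to Kwan; Aoki loses to Osei). The majority relation contains the cycle Kwan > Osei > Aoki > Kwan, so there is no Condorcet winner.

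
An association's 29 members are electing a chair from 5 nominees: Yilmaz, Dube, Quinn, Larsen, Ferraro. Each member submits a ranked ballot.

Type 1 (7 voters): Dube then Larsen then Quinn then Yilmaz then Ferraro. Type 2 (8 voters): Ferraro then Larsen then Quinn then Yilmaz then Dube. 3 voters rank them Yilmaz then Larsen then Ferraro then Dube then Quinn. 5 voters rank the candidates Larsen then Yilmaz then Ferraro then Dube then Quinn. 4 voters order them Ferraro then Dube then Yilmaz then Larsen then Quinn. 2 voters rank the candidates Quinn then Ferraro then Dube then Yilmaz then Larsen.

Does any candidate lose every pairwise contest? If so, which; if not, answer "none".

none

Pairwise majorities:
Yilmaz–Dube: Yilmaz 16–13.
Yilmaz–Quinn: Quinn 17–12.
Yilmaz vs Larsen: Yilmaz preferred on 3+4+2 = 9 ballots; Larsen wins 20–9.
Yilmaz vs Ferraro: 7+3+5 = 15 for Yilmaz, 14 for Ferraro — Yilmaz by 15–14.
Dube vs Quinn: Dube, 19–10.
Dube vs Larsen: 7+4+2 = 13 for Dube, 16 for Larsen — Larsen by 16–13.
Dube vs Ferraro: Ferraro, 22–7.
Quinn–Larsen: Larsen 27–2.
Quinn vs Ferraro: Quinn is ranked higher on 7+2 = 9 ballots, Ferraro on 20. Ferraro wins 20–9.
Larsen vs Ferraro: Larsen preferred on 7+3+5 = 15 ballots; Larsen wins 15–14.
Each candidate has at least one pairwise win (Yilmaz beats Dube; Dube beats Quinn; Quinn beats Yilmaz; Larsen beats Yilmaz; Ferraro beats Dube) — no Condorcet loser.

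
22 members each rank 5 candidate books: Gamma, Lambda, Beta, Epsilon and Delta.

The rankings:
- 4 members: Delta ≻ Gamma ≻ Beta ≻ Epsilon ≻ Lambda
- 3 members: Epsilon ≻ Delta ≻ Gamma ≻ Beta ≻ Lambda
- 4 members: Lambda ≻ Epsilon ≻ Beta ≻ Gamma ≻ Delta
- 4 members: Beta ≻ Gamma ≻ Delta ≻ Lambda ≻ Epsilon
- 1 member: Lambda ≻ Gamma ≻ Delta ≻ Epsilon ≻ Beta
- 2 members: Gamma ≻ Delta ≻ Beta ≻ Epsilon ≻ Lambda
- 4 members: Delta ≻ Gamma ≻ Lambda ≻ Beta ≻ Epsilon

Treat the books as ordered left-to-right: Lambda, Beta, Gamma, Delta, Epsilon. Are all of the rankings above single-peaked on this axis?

Axis positions: Lambda=1, Beta=2, Gamma=3, Delta=4, Epsilon=5.
Group 1 (peak Delta at position 4): ranking walks positions 4-3-2-5-1, expanding outward from the peak — single-peaked.
Group 2 (peak Epsilon at position 5): ranking walks positions 5-4-3-2-1, expanding outward from the peak — single-peaked.
Group 3: ranking walks positions 1-5-2-3-4; Epsilon is ranked above Beta even though Beta lies between Epsilon and the peak Lambda on the axis — preferences dip and rise again. Not single-peaked.
Group 4 (peak Beta at position 2): ranking walks positions 2-3-4-1-5, expanding outward from the peak — single-peaked.
Group 5: ranking walks positions 1-3-4-5-2; Gamma is ranked above Beta even though Beta lies between Gamma and the peak Lambda on the axis — preferences dip and rise again. Not single-peaked.
Group 6 (peak Gamma at position 3): ranking walks positions 3-4-2-5-1, expanding outward from the peak — single-peaked.
Group 7: ranking walks positions 4-3-1-2-5; Lambda is ranked above Beta even though Beta lies between Lambda and the peak Delta on the axis — preferences dip and rise again. Not single-peaked.
Group 3 violates single-peakedness, so the profile is not single-peaked on this axis.

no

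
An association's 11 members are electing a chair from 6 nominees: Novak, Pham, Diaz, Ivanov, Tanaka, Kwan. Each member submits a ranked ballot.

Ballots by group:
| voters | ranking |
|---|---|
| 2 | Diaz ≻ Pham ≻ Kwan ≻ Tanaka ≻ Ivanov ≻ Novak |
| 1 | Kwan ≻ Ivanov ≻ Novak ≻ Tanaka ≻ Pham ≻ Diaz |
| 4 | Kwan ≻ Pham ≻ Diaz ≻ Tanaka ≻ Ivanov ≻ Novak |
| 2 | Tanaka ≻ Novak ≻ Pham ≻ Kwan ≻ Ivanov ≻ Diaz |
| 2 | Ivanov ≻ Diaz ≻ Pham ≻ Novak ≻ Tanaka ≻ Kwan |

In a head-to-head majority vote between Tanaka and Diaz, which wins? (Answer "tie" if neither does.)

Ballots ranking Tanaka above Diaz: 1 + 2 = 3.
Ballots ranking Diaz above Tanaka: 11 − 3 = 8.
Diaz wins the head-to-head 8–3.

Diaz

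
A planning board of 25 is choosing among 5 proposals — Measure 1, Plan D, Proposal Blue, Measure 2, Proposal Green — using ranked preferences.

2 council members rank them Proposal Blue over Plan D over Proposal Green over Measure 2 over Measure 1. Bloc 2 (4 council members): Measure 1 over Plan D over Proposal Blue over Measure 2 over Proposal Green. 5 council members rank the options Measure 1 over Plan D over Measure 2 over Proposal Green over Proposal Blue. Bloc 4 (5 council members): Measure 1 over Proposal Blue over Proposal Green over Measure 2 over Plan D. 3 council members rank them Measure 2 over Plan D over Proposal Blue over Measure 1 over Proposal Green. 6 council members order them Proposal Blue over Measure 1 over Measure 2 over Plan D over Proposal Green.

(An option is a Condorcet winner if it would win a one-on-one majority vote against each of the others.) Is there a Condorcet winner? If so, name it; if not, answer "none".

Check each pair by majority over 25 ballots:
Measure 1 vs Plan D: Measure 1 wins 20–5.
Measure 1–Proposal Blue: Measure 1 14–11.
Measure 1–Measure 2: Measure 1 20–5.
Measure 1 vs Proposal Green: Measure 1, 23–2.
Plan D vs Proposal Blue: Proposal Blue wins 13–12.
Plan D vs Measure 2: Measure 2, 14–11.
Plan D vs Proposal Green: Plan D, 20–5.
Proposal Blue vs Measure 2: Proposal Blue wins 17–8.
Proposal Blue vs Proposal Green: Proposal Blue wins 20–5.
Measure 2–Proposal Green: Measure 2 18–7.
Measure 1 beats each of Plan D, Proposal Blue, Measure 2, Proposal Green — Measure 1 is the Condorcet winner.

Measure 1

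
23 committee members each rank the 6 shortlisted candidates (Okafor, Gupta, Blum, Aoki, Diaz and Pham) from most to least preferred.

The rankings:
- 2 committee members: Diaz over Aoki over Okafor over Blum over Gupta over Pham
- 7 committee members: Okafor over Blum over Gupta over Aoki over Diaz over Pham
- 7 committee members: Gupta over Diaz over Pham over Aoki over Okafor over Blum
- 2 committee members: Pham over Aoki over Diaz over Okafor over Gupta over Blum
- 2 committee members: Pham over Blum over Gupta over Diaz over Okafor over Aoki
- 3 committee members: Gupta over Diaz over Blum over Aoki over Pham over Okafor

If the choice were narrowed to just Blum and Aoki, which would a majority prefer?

Blum

Ballots ranking Blum above Aoki: 7 + 2 + 3 = 12.
Ballots ranking Aoki above Blum: 23 − 12 = 11.
Blum wins the head-to-head 12–11.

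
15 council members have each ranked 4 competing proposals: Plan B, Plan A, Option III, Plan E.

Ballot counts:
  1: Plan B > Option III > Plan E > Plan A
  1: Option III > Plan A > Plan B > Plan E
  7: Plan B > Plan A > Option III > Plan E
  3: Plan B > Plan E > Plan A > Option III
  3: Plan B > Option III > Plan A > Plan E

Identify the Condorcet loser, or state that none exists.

Plan E

Head-to-head results (15 council members):
Plan B–Plan A: Plan B 14–1.
Plan B vs Option III: Plan B preferred on 1+7+3+3 = 14 ballots; Plan B wins 14–1.
Plan B vs Plan E: Plan B, 15–0.
Plan A–Option III: Plan A 10–5.
Plan A vs Plan E: Plan A preferred on 1+7+3 = 11 ballots; Plan A wins 11–4.
Option III vs Plan E: Option III preferred on 1+1+7+3 = 12 ballots; Option III wins 12–3.
Plan E is beaten in every head-to-head and is the Condorcet loser.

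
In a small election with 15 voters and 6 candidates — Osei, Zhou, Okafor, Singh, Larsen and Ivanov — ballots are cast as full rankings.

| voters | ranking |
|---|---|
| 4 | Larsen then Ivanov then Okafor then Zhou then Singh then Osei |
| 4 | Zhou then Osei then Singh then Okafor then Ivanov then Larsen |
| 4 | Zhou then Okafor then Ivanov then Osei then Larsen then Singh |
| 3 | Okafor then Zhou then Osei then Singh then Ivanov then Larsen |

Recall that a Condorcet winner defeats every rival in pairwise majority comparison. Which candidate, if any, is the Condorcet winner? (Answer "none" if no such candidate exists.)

Pairwise majorities:
Osei vs Zhou: Zhou wins 15–0.
Osei vs Okafor: Okafor, 11–4.
Osei–Singh: Osei 11–4.
Osei–Larsen: Osei 11–4.
Osei–Ivanov: Ivanov 8–7.
Zhou vs Okafor: Zhou wins 8–7.
Zhou vs Singh: Zhou, 15–0.
Zhou vs Larsen: Zhou, 11–4.
Zhou vs Ivanov: Zhou wins 11–4.
Okafor–Singh: Okafor 11–4.
Okafor vs Larsen: Okafor wins 11–4.
Okafor vs Ivanov: Okafor wins 11–4.
Singh vs Larsen: Larsen, 8–7.
Singh vs Ivanov: Ivanov, 8–7.
Larsen vs Ivanov: Ivanov, 11–4.
Zhou beats each of Osei, Okafor, Singh, Larsen, Ivanov — Zhou is the Condorcet winner.

Zhou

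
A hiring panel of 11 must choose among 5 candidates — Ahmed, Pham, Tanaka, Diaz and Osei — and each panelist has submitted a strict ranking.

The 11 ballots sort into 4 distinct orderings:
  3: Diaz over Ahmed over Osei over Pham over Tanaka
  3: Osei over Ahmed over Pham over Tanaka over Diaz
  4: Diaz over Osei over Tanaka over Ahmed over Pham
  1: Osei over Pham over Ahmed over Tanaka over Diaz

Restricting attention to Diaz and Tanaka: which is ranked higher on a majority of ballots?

Ballots ranking Diaz above Tanaka: 3 + 4 = 7.
Ballots ranking Tanaka above Diaz: 11 − 7 = 4.
Diaz wins the head-to-head 7–4.

Diaz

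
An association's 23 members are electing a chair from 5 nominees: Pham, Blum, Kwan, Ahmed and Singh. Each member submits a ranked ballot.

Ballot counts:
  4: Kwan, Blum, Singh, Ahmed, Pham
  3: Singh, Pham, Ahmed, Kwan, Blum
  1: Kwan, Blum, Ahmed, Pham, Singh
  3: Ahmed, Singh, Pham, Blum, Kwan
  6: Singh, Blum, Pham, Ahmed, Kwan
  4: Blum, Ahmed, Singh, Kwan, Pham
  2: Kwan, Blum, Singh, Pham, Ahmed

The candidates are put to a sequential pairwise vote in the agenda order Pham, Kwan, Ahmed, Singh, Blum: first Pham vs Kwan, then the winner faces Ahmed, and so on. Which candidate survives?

Singh

Round 1: Pham vs Kwan — 12–11, Pham advances.
Round 2: Pham vs Ahmed — 11–12, Ahmed advances.
Round 3: Ahmed vs Singh — 8–15, Singh advances.
Round 4: Singh vs Blum — 12–11, Singh advances.
Singh survives the agenda.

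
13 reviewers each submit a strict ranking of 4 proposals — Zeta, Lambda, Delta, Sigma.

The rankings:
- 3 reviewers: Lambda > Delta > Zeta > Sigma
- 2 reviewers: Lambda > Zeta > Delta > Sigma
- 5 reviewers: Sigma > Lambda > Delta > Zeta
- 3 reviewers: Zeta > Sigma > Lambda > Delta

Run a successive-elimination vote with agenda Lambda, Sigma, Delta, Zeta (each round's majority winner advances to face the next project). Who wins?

Zeta

Round 1: Lambda vs Sigma — 5–8, Sigma advances.
Round 2: Sigma vs Delta — 8–5, Sigma advances.
Round 3: Sigma vs Zeta — 5–8, Zeta advances.
Zeta survives the agenda.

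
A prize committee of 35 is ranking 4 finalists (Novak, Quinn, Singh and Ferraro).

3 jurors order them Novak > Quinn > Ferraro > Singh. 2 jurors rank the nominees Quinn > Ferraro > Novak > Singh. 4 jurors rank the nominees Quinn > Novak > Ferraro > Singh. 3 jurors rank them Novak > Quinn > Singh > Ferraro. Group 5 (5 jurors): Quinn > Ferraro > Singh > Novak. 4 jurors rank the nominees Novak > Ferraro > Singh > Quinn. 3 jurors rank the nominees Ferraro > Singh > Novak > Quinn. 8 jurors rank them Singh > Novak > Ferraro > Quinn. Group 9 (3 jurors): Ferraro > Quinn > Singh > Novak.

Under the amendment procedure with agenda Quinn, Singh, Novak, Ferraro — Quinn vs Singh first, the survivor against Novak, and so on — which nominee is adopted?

Round 1: Quinn vs Singh — 20–15, Quinn advances.
Round 2: Quinn vs Novak — 14–21, Novak advances.
Round 3: Novak vs Ferraro — 22–13, Novak advances.
The agenda winner is Novak.

Novak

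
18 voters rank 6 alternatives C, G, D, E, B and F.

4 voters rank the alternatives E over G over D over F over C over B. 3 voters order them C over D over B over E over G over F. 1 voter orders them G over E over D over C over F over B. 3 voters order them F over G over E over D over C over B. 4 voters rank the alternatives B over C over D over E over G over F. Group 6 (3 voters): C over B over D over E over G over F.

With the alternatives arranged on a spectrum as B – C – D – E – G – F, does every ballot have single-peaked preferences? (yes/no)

Axis positions: B=1, C=2, D=3, E=4, G=5, F=6.
Group 1 (peak E at position 4): ranking walks positions 4-5-3-6-2-1, expanding outward from the peak — single-peaked.
Group 2 (peak C at position 2): ranking walks positions 2-3-1-4-5-6, expanding outward from the peak — single-peaked.
Group 3 (peak G at position 5): ranking walks positions 5-4-3-2-6-1, expanding outward from the peak — single-peaked.
Group 4 (peak F at position 6): ranking walks positions 6-5-4-3-2-1, expanding outward from the peak — single-peaked.
Group 5 (peak B at position 1): ranking walks positions 1-2-3-4-5-6, expanding outward from the peak — single-peaked.
Group 6 (peak C at position 2): ranking walks positions 2-1-3-4-5-6, expanding outward from the peak — single-peaked.
Every ranking is single-peaked on this axis.

yes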